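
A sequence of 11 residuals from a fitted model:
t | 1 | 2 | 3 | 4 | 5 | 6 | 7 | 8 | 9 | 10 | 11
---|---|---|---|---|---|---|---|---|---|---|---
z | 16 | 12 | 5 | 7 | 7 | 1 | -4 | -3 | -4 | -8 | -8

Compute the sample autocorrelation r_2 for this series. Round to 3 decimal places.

0.341

Mean z̄ = (16 + 12 + 5 + 7 + 7 + 1 − 4 − 3 − 4 − 8 − 8)/11 = 1.9091
Numerator Σ_{t=1}^{9}(z_t−z̄)(z_{t+2}−z̄) = 222.5289
Denominator Σ(z_t−z̄)² = 652.9091
r_2 = 222.5289 / 652.9091 = 0.341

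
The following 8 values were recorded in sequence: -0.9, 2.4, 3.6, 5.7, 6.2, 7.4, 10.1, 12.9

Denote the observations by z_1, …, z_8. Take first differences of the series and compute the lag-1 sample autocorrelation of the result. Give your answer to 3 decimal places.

-0.021

First differences Δz: 3.3, 1.2, 2.1, 0.5, 1.2, 2.7, 2.8
Mean of differences = 1.9714
Numerator Σ(Δz_t−Δz̄)(Δz_{t+1}−Δz̄) = -0.1365
Denominator Σ(Δz_t−Δz̄)² = 6.3543
r_1(Δz) = -0.1365 / 6.3543 = -0.021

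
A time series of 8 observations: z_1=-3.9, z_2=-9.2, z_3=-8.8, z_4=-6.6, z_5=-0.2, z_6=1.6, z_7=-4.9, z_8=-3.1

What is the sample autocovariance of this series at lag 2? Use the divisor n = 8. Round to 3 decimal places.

-2.208

Mean z̄ = (-3.9 − 9.2 − 8.8 − 6.6 − 0.2 + 1.6 − 4.9 − 3.1)/8 = -4.3875
Deviations: 0.4875, -4.8125, -4.4125, -2.2125, 4.1875, 5.9875, -0.5125, 1.2875
Σ_{t=1}^{6}(z_t−z̄)(z_{t+2}−z̄) = -17.6653
γ_2 = -17.6653 / 8 = -2.208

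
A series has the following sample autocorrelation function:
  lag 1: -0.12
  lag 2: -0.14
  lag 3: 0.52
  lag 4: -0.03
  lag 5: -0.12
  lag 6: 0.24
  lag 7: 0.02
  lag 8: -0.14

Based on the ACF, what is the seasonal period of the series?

3

The largest autocorrelation is r_3 = 0.52, with a weaker echo at lag 6 (0.24); the remaining lags stay at or below 0.02.
The dominant spike at lag 3 indicates a seasonal period of 3.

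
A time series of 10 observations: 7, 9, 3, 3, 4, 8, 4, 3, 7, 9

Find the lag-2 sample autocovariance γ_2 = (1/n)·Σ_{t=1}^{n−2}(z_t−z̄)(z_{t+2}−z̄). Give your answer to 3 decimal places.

-2.848

Mean z̄ = (7 + 9 + 3 + 3 + 4 + 8 + 4 + 3 + 7 + 9)/10 = 5.7000
Σ_{t=1}^{8}(z_t−z̄)(z_{t+2}−z̄) = -28.4800
γ_2 = -28.4800 / 10 = -2.848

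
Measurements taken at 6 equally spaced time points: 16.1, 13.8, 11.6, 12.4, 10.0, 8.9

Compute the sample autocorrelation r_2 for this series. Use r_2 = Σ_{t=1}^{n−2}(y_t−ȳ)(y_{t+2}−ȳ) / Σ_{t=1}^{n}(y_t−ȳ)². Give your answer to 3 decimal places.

Mean ȳ = (16.1 + 13.8 + 11.6 + 12.4 + 10.0 + 8.9)/6 = 12.1333
Σ(y_t−ȳ)(y_{t+2}−ȳ) = (-2.1156) + (0.4444) + (1.1378) + (-0.8622) = -1.3956
Denominator Σ(y_t−ȳ)² = 33.8733
r_2 = -1.3956 / 33.8733 = -0.041

-0.041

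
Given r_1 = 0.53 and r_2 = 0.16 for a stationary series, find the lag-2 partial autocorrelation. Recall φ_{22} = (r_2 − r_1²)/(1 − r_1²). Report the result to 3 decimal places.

φ_{22} = (r_2 − r_1²) / (1 − r_1²)
r_1² = (0.53)² = 0.2809
Numerator = 0.16 − 0.2809 = -0.1209; denominator = 1 − 0.2809 = 0.7191
φ_{22} = -0.1209 / 0.7191 = -0.168

-0.168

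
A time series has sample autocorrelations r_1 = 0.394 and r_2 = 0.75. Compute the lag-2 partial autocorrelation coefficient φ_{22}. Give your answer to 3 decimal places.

0.704

φ_{22} = (r_2 − r_1²) / (1 − r_1²)
r_1² = (0.394)² = 0.155236
Numerator = 0.75 − 0.1552 = 0.5948; denominator = 1 − 0.1552 = 0.8448
φ_{22} = 0.5948 / 0.8448 = 0.704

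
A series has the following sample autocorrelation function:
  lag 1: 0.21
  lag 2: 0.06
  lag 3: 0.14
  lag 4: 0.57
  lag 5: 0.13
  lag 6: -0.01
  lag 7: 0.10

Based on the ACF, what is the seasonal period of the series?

4

The largest autocorrelation is r_4 = 0.57; the remaining lags stay at or below 0.21. The elevated value at lag 1 (0.21), dropping to 0.06 at lag 2, reflects decaying short-term dependence rather than seasonality.
The dominant spike at lag 4 indicates a seasonal period of 4.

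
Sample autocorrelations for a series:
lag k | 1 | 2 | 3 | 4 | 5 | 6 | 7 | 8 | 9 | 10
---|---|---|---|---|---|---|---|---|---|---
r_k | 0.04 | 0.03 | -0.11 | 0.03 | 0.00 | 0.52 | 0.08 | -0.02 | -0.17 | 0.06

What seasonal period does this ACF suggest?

6

The largest autocorrelation is r_6 = 0.52; the remaining lags stay at or below 0.08.
The dominant spike at lag 6 indicates a seasonal period of 6.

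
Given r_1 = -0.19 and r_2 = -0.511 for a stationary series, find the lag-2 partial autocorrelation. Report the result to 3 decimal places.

φ_{22} = (r_2 − r_1²) / (1 − r_1²)
r_1² = (-0.19)² = 0.0361
Numerator = -0.511 − 0.0361 = -0.5471; denominator = 1 − 0.0361 = 0.9639
φ_{22} = -0.5471 / 0.9639 = -0.568

-0.568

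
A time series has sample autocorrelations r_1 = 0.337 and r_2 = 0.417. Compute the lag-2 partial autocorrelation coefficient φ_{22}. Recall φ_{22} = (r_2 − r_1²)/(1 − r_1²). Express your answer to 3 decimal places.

0.342

φ_{22} = (r_2 − r_1²) / (1 − r_1²)
r_1² = (0.337)² = 0.113569
Numerator = 0.417 − 0.1136 = 0.3034; denominator = 1 − 0.1136 = 0.8864
φ_{22} = 0.3034 / 0.8864 = 0.342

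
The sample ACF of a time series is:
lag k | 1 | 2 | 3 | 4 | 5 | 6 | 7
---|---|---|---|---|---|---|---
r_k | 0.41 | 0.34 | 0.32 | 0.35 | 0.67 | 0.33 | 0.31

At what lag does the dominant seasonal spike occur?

The largest autocorrelation is r_5 = 0.67; the remaining lags stay at or below 0.41. The elevated value at lag 1 (0.41), dropping to 0.34 at lag 2, reflects decaying short-term dependence rather than seasonality.
The dominant spike at lag 5 indicates a seasonal period of 5.

5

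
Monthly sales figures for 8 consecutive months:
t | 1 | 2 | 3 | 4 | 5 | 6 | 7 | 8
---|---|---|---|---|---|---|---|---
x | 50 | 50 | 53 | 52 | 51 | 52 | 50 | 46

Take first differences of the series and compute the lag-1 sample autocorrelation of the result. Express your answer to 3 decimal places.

0.090

First differences Δx: 0, 3, -1, -1, 1, -2, -4
Mean of differences = -0.5714
Numerator Σ(Δx_t−Δx̄)(Δx_{t+1}−Δx̄) = 2.6735
Denominator Σ(Δx_t−Δx̄)² = 29.7143
r_1(Δx) = 2.6735 / 29.7143 = 0.090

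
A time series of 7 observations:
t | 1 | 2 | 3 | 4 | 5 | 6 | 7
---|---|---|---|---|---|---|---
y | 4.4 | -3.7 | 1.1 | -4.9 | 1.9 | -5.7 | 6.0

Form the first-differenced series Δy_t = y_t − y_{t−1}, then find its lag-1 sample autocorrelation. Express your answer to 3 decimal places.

First differences Δy: -8.1, 4.8, -6.0, 6.8, -7.6, 11.7
Mean of differences = 0.2667
Numerator Σ(Δy_t−Δȳ)(Δy_{t+1}−Δȳ) = -248.6178
Denominator Σ(Δy_t−Δȳ)² = 365.1133
r_1(Δy) = -248.6178 / 365.1133 = -0.681

-0.681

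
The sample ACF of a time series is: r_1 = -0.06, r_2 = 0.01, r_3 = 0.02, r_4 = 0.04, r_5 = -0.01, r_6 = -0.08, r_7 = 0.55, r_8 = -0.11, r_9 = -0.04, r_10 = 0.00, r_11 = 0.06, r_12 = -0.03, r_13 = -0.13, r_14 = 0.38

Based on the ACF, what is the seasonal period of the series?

7

The largest autocorrelation is r_7 = 0.55, with a weaker echo at lag 14 (0.38); the remaining lags stay at or below 0.06.
The dominant spike at lag 7 indicates a seasonal period of 7.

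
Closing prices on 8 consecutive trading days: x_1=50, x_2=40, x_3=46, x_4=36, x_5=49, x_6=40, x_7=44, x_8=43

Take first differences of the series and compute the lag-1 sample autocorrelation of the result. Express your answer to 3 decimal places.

First differences Δx: -10, 6, -10, 13, -9, 4, -1
Mean of differences = -1.0000
Numerator Σ(Δx_t−Δx̄)(Δx_{t+1}−Δx̄) = -404.0000
Denominator Σ(Δx_t−Δx̄)² = 496.0000
r_1(Δx) = -404.0000 / 496.0000 = -0.815

-0.815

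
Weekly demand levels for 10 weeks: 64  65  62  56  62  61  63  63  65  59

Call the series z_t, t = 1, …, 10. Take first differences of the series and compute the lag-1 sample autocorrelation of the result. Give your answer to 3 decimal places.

-0.333

First differences Δz: 1, -3, -6, 6, -1, 2, 0, 2, -6
Mean of differences = -0.5556
Numerator Σ(Δz_t−Δz̄)(Δz_{t+1}−Δz̄) = -41.3086
Denominator Σ(Δz_t−Δz̄)² = 124.2222
r_1(Δz) = -41.3086 / 124.2222 = -0.333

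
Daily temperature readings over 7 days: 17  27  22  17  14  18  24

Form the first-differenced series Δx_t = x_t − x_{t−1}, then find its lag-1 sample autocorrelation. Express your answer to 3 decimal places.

0.055

First differences Δx: 10, -5, -5, -3, 4, 6
Mean of differences = 1.1667
Numerator Σ(Δx_t−Δx̄)(Δx_{t+1}−Δx̄) = 11.1389
Denominator Σ(Δx_t−Δx̄)² = 202.8333
r_1(Δx) = 11.1389 / 202.8333 = 0.055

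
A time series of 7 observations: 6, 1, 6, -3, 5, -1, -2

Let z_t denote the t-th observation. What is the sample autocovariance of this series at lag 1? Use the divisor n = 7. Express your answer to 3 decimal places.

Mean z̄ = (6 + 1 + 6 − 3 + 5 − 1 − 2)/7 = 1.7143
Deviations: 4.2857, -0.7143, 4.2857, -4.7143, 3.2857, -2.7143, -3.7143
Σ_{t=1}^{6}(z_t−z̄)(z_{t+1}−z̄) = -40.6531
γ_1 = -40.6531 / 7 = -5.808

-5.808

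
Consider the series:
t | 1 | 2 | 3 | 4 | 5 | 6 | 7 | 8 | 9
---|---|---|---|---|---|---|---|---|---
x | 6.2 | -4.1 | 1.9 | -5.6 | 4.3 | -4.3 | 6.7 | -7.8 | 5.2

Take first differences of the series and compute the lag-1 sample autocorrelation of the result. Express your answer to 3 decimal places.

First differences Δx: -10.3, 6.0, -7.5, 9.9, -8.6, 11.0, -14.5, 13.0
Mean of differences = -0.1250
Numerator Σ(Δx_t−Δx̄)(Δx_{t+1}−Δx̄) = -709.2681
Denominator Σ(Δx_t−Δx̄)² = 870.4350
r_1(Δx) = -709.2681 / 870.4350 = -0.815

-0.815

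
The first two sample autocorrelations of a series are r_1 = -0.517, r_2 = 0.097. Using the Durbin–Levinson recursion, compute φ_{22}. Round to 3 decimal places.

-0.232

φ_{22} = (r_2 − r_1²) / (1 − r_1²)
r_1² = (-0.517)² = 0.267289
Numerator = 0.097 − 0.2673 = -0.1703; denominator = 1 − 0.2673 = 0.7327
φ_{22} = -0.1703 / 0.7327 = -0.232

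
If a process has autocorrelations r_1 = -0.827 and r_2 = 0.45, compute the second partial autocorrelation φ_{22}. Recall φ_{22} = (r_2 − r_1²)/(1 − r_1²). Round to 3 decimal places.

φ_{22} = (r_2 − r_1²) / (1 − r_1²)
r_1² = (-0.827)² = 0.683929
Numerator = 0.45 − 0.6839 = -0.2339; denominator = 1 − 0.6839 = 0.3161
φ_{22} = -0.2339 / 0.3161 = -0.740

-0.740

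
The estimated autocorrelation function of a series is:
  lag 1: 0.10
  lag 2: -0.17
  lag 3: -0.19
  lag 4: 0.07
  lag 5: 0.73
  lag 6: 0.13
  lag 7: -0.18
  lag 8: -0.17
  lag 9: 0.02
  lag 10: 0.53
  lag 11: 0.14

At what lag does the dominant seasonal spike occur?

5

The largest autocorrelation is r_5 = 0.73, with a weaker echo at lag 10 (0.53); the remaining lags stay at or below 0.14.
The dominant spike at lag 5 indicates a seasonal period of 5.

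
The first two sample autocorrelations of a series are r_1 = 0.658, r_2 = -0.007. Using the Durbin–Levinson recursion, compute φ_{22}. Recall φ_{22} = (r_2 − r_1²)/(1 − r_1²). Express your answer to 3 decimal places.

φ_{22} = (r_2 − r_1²) / (1 − r_1²)
r_1² = (0.658)² = 0.432964
Numerator = -0.007 − 0.4330 = -0.4400; denominator = 1 − 0.4330 = 0.5670
φ_{22} = -0.4400 / 0.5670 = -0.776

-0.776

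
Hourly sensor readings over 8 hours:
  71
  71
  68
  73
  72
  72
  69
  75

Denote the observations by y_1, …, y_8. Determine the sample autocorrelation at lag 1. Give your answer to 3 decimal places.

Mean ȳ = (71 + 71 + 68 + 73 + 72 + 72 + 69 + 75)/8 = 71.3750
Deviations from mean: -0.3750, -0.3750, -3.3750, 1.6250, 0.6250, 0.6250, -2.3750, 3.6250
Numerator Σ_{t=1}^{7}(y_t−ȳ)(y_{t+1}−ȳ) = -12.7656
Denominator Σ(y_t−ȳ)² = 33.8750
r_1 = -12.7656 / 33.8750 = -0.377

-0.377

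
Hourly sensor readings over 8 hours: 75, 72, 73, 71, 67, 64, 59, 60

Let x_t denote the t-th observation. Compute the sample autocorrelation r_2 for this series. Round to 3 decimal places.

0.276

Mean x̄ = (75 + 72 + 73 + 71 + 67 + 64 + 59 + 60)/8 = 67.6250
Deviations from mean: 7.3750, 4.3750, 5.3750, 3.3750, -0.6250, -3.6250, -8.6250, -7.6250
Numerator Σ_{t=1}^{6}(x_t−x̄)(x_{t+2}−x̄) = 71.8438
Denominator Σ(x_t−x̄)² = 259.8750
r_2 = 71.8438 / 259.8750 = 0.276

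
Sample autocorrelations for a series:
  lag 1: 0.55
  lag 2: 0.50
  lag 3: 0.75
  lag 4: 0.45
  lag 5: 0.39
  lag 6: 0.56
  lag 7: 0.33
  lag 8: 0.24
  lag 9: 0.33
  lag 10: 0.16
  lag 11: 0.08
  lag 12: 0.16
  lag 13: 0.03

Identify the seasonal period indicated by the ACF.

The largest autocorrelation is r_3 = 0.75, with a weaker echo at lag 6 (0.56); the remaining lags stay at or below 0.55. The elevated value at lag 1 (0.55), dropping to 0.50 at lag 2, reflects decaying short-term dependence rather than seasonality.
The dominant spike at lag 3 indicates a seasonal period of 3.

3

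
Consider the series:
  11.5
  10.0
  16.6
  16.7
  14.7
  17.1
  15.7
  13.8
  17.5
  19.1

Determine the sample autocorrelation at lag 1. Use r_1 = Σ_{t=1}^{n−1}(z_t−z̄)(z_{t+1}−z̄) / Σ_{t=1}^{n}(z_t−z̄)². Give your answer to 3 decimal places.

0.256

Mean z̄ = (11.5 + 10.0 + 16.6 + 16.7 + 14.7 + 17.1 + 15.7 + 13.8 + 17.5 + 19.1)/10 = 15.2700
Numerator Σ_{t=1}^{9}(z_t−z̄)(z_{t+1}−z̄) = 18.3201
Denominator Σ(z_t−z̄)² = 71.4610
r_1 = 18.3201 / 71.4610 = 0.256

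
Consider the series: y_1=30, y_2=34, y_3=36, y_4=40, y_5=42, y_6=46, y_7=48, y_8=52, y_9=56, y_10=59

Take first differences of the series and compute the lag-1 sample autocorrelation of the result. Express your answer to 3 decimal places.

-0.698

First differences Δy: 4, 2, 4, 2, 4, 2, 4, 4, 3
Mean of differences = 3.2222
Numerator Σ(Δy_t−Δȳ)(Δy_{t+1}−Δȳ) = -5.2716
Denominator Σ(Δy_t−Δȳ)² = 7.5556
r_1(Δy) = -5.2716 / 7.5556 = -0.698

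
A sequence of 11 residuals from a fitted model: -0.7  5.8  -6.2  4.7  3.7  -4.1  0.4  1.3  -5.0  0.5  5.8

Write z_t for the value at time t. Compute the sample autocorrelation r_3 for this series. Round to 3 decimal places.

0.407

Mean z̄ = (-0.7 + 5.8 − 6.2 + 4.7 + 3.7 − 4.1 + 0.4 + 1.3 − 5.0 + 0.5 + 5.8)/11 = 0.5636
Numerator Σ_{t=1}^{8}(z_t−z̄)(z_{t+3}−z̄) = 74.1851
Denominator Σ(z_t−z̄)² = 182.4055
r_3 = 74.1851 / 182.4055 = 0.407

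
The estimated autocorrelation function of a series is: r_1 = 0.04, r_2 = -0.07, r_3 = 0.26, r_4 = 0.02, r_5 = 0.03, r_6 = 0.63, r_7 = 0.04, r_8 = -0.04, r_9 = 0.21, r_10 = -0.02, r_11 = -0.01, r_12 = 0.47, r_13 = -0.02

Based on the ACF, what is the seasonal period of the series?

The largest autocorrelation is r_6 = 0.63, with a weaker echo at lag 12 (0.47); the remaining lags stay at or below 0.26.
The dominant spike at lag 6 indicates a seasonal period of 6.

6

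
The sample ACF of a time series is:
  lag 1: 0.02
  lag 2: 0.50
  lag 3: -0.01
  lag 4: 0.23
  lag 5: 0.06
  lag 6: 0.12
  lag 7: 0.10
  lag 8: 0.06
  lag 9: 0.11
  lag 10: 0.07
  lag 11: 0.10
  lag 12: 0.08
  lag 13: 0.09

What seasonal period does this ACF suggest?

The largest autocorrelation is r_2 = 0.50, with a weaker echo at lag 4 (0.23); the remaining lags stay at or below 0.12.
The dominant spike at lag 2 indicates a seasonal period of 2.

2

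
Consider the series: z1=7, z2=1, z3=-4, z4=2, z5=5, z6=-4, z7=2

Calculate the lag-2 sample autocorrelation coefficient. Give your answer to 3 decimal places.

Mean z̄ = (7 + 1 − 4 + 2 + 5 − 4 + 2)/7 = 1.2857
Deviations from mean: 5.7143, -0.2857, -5.2857, 0.7143, 3.7143, -5.2857, 0.7143
Σ(z_t−z̄)(z_{t+2}−z̄) = (-30.2041) + (-0.2041) + (-19.6327) + (-3.7755) + (2.6531) = -51.1633
Denominator Σ(z_t−z̄)² = 103.4286
r_2 = -51.1633 / 103.4286 = -0.495

-0.495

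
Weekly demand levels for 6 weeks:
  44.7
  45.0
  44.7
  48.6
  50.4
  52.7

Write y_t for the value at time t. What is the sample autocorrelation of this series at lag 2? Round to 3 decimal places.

Mean ȳ = (44.7 + 45.0 + 44.7 + 48.6 + 50.4 + 52.7)/6 = 47.6833
Deviations from mean: -2.9833, -2.6833, -2.9833, 0.9167, 2.7167, 5.0167
Σ(y_t−ȳ)(y_{t+2}−ȳ) = (8.9003) + (-2.4597) + (-8.1047) + (4.5986) = 2.9344
Denominator Σ(y_t−ȳ)² = 58.3883
r_2 = 2.9344 / 58.3883 = 0.050

0.050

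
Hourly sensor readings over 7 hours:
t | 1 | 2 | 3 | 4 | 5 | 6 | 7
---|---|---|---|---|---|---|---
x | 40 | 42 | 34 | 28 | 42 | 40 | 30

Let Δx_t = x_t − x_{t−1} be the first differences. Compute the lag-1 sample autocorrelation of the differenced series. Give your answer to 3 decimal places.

-0.171

First differences Δx: 2, -8, -6, 14, -2, -10
Mean of differences = -1.6667
Numerator Σ(Δx_t−Δx̄)(Δx_{t+1}−Δx̄) = -66.1111
Denominator Σ(Δx_t−Δx̄)² = 387.3333
r_1(Δx) = -66.1111 / 387.3333 = -0.171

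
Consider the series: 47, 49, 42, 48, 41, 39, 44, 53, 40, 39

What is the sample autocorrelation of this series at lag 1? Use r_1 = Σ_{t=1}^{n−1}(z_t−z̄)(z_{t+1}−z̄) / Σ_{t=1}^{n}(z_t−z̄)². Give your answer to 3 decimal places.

Mean z̄ = (47 + 49 + 42 + 48 + 41 + 39 + 44 + 53 + 40 + 39)/10 = 44.2000
Numerator Σ_{t=1}^{9}(z_t−z̄)(z_{t+1}−z̄) = -16.8400
Denominator Σ(z_t−z̄)² = 209.6000
r_1 = -16.8400 / 209.6000 = -0.080

-0.080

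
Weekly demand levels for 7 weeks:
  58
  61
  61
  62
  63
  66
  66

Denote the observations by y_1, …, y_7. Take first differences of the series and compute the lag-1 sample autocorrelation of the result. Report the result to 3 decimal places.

First differences Δy: 3, 0, 1, 1, 3, 0
Mean of differences = 1.3333
Numerator Σ(Δy_t−Δȳ)(Δy_{t+1}−Δȳ) = -4.4444
Denominator Σ(Δy_t−Δȳ)² = 9.3333
r_1(Δy) = -4.4444 / 9.3333 = -0.476

-0.476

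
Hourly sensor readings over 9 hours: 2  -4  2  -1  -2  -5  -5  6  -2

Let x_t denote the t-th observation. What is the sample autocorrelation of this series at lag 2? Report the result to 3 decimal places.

-0.127

Mean x̄ = (2 − 4 + 2 − 1 − 2 − 5 − 5 + 6 − 2)/9 = -1.0000
Numerator Σ_{t=1}^{7}(x_t−x̄)(x_{t+2}−x̄) = -14.0000
Denominator Σ(x_t−x̄)² = 110.0000
r_2 = -14.0000 / 110.0000 = -0.127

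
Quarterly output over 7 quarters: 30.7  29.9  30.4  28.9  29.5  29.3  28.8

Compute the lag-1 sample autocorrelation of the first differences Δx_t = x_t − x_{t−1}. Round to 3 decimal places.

-0.740

First differences Δx: -0.8, 0.5, -1.5, 0.6, -0.2, -0.5
Mean of differences = -0.3167
Numerator Σ(Δx_t−Δx̄)(Δx_{t+1}−Δx̄) = -2.3603
Denominator Σ(Δx_t−Δx̄)² = 3.1883
r_1(Δx) = -2.3603 / 3.1883 = -0.740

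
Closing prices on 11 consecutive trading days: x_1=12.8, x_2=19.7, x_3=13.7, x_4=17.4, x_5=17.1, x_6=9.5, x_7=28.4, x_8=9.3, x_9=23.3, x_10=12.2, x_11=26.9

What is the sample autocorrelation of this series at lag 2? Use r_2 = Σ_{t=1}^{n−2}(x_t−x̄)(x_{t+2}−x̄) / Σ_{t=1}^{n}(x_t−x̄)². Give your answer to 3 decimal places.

Mean x̄ = (12.8 + 19.7 + 13.7 + 17.4 + 17.1 + 9.5 + 28.4 + 9.3 + 23.3 + 12.2 + 26.9)/11 = 17.3000
Numerator Σ_{t=1}^{9}(x_t−x̄)(x_{t+2}−x̄) = 241.5600
Denominator Σ(x_t−x̄)² = 441.2400
r_2 = 241.5600 / 441.2400 = 0.547

0.547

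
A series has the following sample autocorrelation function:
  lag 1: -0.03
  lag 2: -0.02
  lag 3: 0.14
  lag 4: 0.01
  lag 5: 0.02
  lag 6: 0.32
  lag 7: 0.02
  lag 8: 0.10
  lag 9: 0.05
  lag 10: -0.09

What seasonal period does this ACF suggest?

The largest autocorrelation is r_6 = 0.32; the remaining lags stay at or below 0.14.
The dominant spike at lag 6 indicates a seasonal period of 6.

6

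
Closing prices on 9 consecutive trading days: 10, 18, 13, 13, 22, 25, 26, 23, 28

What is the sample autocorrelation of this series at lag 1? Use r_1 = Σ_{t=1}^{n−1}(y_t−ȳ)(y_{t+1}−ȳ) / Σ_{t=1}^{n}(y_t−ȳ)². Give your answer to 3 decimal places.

Mean ȳ = (10 + 18 + 13 + 13 + 22 + 25 + 26 + 23 + 28)/9 = 19.7778
Numerator Σ_{t=1}^{8}(y_t−ȳ)(y_{t+1}−ȳ) = 150.9506
Denominator Σ(y_t−ȳ)² = 339.5556
r_1 = 150.9506 / 339.5556 = 0.445

0.445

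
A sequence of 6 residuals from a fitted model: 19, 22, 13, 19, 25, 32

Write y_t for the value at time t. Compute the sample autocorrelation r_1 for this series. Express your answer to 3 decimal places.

0.217

Mean ȳ = (19 + 22 + 13 + 19 + 25 + 32)/6 = 21.6667
Deviations from mean: -2.6667, 0.3333, -8.6667, -2.6667, 3.3333, 10.3333
Σ(y_t−ȳ)(y_{t+1}−ȳ) = (-0.8889) + (-2.8889) + (23.1111) + (-8.8889) + (34.4444) = 44.8889
Denominator Σ(y_t−ȳ)² = 207.3333
r_1 = 44.8889 / 207.3333 = 0.217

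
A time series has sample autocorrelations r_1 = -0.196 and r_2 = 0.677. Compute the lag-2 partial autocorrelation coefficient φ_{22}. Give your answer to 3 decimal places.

0.664

φ_{22} = (r_2 − r_1²) / (1 − r_1²)
r_1² = (-0.196)² = 0.038416
Numerator = 0.677 − 0.0384 = 0.6386; denominator = 1 − 0.0384 = 0.9616
φ_{22} = 0.6386 / 0.9616 = 0.664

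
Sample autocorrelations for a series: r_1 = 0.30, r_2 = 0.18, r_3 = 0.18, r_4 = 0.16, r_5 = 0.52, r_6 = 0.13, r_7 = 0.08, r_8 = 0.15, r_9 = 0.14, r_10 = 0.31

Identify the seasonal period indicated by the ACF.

The largest autocorrelation is r_5 = 0.52, with a weaker echo at lag 10 (0.31); the remaining lags stay at or below 0.30. The elevated value at lag 1 (0.30), dropping to 0.18 at lag 2, reflects decaying short-term dependence rather than seasonality.
The dominant spike at lag 5 indicates a seasonal period of 5.

5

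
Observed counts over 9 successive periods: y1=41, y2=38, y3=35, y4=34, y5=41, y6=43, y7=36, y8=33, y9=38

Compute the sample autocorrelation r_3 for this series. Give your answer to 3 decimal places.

Mean ȳ = (41 + 38 + 35 + 34 + 41 + 43 + 36 + 33 + 38)/9 = 37.6667
Numerator Σ_{t=1}^{6}(y_t−ȳ)(y_{t+3}−ȳ) = -33.0000
Denominator Σ(y_t−ȳ)² = 96.0000
r_3 = -33.0000 / 96.0000 = -0.344

-0.344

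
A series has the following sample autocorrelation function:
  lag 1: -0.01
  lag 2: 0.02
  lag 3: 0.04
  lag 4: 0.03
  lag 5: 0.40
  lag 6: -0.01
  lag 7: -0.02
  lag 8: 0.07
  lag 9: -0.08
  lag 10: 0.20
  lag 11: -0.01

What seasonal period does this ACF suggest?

5

The largest autocorrelation is r_5 = 0.40, with a weaker echo at lag 10 (0.20); the remaining lags stay at or below 0.07.
The dominant spike at lag 5 indicates a seasonal period of 5.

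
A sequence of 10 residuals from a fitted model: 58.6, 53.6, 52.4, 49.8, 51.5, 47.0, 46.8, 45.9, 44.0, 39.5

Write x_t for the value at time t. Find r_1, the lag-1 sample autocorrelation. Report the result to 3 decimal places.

Mean x̄ = (58.6 + 53.6 + 52.4 + 49.8 + 51.5 + 47.0 + 46.8 + 45.9 + 44.0 + 39.5)/10 = 48.9100
Numerator Σ_{t=1}^{9}(x_t−x̄)(x_{t+1}−x̄) = 133.6419
Denominator Σ(x_t−x̄)² = 265.3890
r_1 = 133.6419 / 265.3890 = 0.504

0.504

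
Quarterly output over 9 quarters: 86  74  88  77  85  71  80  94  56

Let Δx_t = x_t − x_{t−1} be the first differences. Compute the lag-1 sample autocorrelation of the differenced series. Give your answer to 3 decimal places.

First differences Δx: -12, 14, -11, 8, -14, 9, 14, -38
Mean of differences = -3.7500
Numerator Σ(Δx_t−Δx̄)(Δx_{t+1}−Δx̄) = -993.0625
Denominator Σ(Δx_t−Δx̄)² = 2329.5000
r_1(Δx) = -993.0625 / 2329.5000 = -0.426

-0.426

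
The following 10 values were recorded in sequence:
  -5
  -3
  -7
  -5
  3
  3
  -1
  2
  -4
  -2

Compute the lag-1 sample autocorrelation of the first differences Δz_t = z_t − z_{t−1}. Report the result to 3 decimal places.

First differences Δz: 2, -4, 2, 8, 0, -4, 3, -6, 2
Mean of differences = 0.3333
Numerator Σ(Δz_t−Δz̄)(Δz_{t+1}−Δz̄) = -41.7778
Denominator Σ(Δz_t−Δz̄)² = 152.0000
r_1(Δz) = -41.7778 / 152.0000 = -0.275

-0.275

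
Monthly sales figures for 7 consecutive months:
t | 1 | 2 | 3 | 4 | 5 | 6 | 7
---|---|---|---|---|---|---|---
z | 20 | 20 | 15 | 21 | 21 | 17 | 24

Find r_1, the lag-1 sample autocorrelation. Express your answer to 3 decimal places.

-0.404

Mean z̄ = (20 + 20 + 15 + 21 + 21 + 17 + 24)/7 = 19.7143
Deviations from mean: 0.2857, 0.2857, -4.7143, 1.2857, 1.2857, -2.7143, 4.2857
Σ(z_t−z̄)(z_{t+1}−z̄) = (0.0816) + (-1.3469) + (-6.0612) + (1.6531) + (-3.4898) + (-11.6327) = -20.7959
Denominator Σ(z_t−z̄)² = 51.4286
r_1 = -20.7959 / 51.4286 = -0.404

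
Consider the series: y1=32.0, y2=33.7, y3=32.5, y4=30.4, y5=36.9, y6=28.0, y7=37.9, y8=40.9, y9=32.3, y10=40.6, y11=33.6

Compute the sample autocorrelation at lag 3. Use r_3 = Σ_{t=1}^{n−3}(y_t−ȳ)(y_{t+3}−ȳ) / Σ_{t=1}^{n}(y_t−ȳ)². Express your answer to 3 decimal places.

Mean ȳ = (32.0 + 33.7 + 32.5 + 30.4 + 36.9 + 28.0 + 37.9 + 40.9 + 32.3 + 40.6 + 33.6)/11 = 34.4364
Numerator Σ_{t=1}^{8}(y_t−ȳ)(y_{t+3}−ȳ) = 52.1197
Denominator Σ(y_t−ȳ)² = 171.0455
r_3 = 52.1197 / 171.0455 = 0.305

0.305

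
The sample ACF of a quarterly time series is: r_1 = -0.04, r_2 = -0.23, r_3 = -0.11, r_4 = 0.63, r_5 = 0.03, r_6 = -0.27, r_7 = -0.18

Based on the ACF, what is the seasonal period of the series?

4

The largest autocorrelation is r_4 = 0.63; the remaining lags stay at or below 0.03.
The dominant spike at lag 4 indicates a seasonal period of 4.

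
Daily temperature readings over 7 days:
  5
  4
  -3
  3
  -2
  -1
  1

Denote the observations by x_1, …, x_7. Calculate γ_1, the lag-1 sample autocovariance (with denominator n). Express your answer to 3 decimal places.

-1.143

Mean x̄ = (5 + 4 − 3 + 3 − 2 − 1 + 1)/7 = 1.0000
Deviations: 4.0000, 3.0000, -4.0000, 2.0000, -3.0000, -2.0000, 0.0000
Σ_{t=1}^{6}(x_t−x̄)(x_{t+1}−x̄) = -8.0000
γ_1 = -8.0000 / 7 = -1.143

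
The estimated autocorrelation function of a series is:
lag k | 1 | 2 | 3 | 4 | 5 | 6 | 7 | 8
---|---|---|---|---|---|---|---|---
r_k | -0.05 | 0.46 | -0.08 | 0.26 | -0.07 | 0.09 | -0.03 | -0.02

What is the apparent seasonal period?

The largest autocorrelation is r_2 = 0.46, with a weaker echo at lag 4 (0.26); the remaining lags stay at or below 0.09.
The dominant spike at lag 2 indicates a seasonal period of 2.

2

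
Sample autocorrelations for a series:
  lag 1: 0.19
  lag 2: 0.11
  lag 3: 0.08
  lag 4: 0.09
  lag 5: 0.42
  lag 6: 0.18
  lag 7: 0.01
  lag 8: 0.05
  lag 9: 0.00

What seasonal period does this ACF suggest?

The largest autocorrelation is r_5 = 0.42; the remaining lags stay at or below 0.19.
The dominant spike at lag 5 indicates a seasonal period of 5.

5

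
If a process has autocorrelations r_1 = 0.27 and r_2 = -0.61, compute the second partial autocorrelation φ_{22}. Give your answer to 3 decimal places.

φ_{22} = (r_2 − r_1²) / (1 − r_1²)
r_1² = (0.27)² = 0.0729
Numerator = -0.61 − 0.0729 = -0.6829; denominator = 1 − 0.0729 = 0.9271
φ_{22} = -0.6829 / 0.9271 = -0.737

-0.737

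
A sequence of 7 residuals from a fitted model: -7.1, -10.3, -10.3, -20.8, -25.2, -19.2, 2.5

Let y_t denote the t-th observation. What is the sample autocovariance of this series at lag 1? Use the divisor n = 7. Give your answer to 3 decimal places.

Mean ȳ = (-7.1 − 10.3 − 10.3 − 20.8 − 25.2 − 19.2 + 2.5)/7 = -12.9143
Deviations: 5.8143, 2.6143, 2.6143, -7.8857, -12.2857, -6.2857, 15.4143
Σ_{t=1}^{6}(y_t−ȳ)(y_{t+1}−ȳ) = 78.6355
γ_1 = 78.6355 / 7 = 11.234

11.234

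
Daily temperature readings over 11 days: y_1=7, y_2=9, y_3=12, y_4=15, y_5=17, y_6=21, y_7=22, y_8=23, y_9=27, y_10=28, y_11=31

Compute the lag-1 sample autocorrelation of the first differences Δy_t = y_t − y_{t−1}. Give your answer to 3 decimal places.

First differences Δy: 2, 3, 3, 2, 4, 1, 1, 4, 1, 3
Mean of differences = 2.4000
Numerator Σ(Δy_t−Δȳ)(Δy_{t+1}−Δȳ) = -6.3600
Denominator Σ(Δy_t−Δȳ)² = 12.4000
r_1(Δy) = -6.3600 / 12.4000 = -0.513

-0.513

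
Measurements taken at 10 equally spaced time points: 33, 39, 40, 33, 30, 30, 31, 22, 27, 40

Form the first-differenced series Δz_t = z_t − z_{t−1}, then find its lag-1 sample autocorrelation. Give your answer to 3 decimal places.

0.109

First differences Δz: 6, 1, -7, -3, 0, 1, -9, 5, 13
Mean of differences = 0.7778
Numerator Σ(Δz_t−Δz̄)(Δz_{t+1}−Δz̄) = 39.7284
Denominator Σ(Δz_t−Δz̄)² = 365.5556
r_1(Δz) = 39.7284 / 365.5556 = 0.109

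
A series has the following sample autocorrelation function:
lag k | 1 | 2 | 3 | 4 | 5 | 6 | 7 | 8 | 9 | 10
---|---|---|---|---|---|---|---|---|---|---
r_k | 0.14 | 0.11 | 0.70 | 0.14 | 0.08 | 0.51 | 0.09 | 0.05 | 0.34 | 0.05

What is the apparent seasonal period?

The largest autocorrelation is r_3 = 0.70, with weaker echoes at lags 6 (0.51) and 9 (0.34); the remaining lags stay at or below 0.14.
The dominant spike at lag 3 indicates a seasonal period of 3.

3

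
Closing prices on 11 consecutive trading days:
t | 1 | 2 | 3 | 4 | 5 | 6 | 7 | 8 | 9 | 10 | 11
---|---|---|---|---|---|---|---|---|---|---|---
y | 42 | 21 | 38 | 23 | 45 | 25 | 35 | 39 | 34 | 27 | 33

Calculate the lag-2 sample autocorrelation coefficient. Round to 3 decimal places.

0.390

Mean ȳ = (42 + 21 + 38 + 23 + 45 + 25 + 35 + 39 + 34 + 27 + 33)/11 = 32.9091
Numerator Σ_{t=1}^{9}(y_t−ȳ)(y_{t+2}−ȳ) = 247.7107
Denominator Σ(y_t−ȳ)² = 634.9091
r_2 = 247.7107 / 634.9091 = 0.390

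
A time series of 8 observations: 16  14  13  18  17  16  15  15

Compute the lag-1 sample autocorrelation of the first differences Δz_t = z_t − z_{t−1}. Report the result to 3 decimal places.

-0.179

First differences Δz: -2, -1, 5, -1, -1, -1, 0
Mean of differences = -0.1429
Numerator Σ(Δz_t−Δz̄)(Δz_{t+1}−Δz̄) = -5.8776
Denominator Σ(Δz_t−Δz̄)² = 32.8571
r_1(Δz) = -5.8776 / 32.8571 = -0.179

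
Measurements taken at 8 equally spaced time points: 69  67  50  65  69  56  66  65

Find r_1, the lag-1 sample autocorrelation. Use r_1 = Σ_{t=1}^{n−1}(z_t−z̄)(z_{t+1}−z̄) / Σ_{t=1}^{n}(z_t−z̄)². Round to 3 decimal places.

-0.302

Mean z̄ = (69 + 67 + 50 + 65 + 69 + 56 + 66 + 65)/8 = 63.3750
Deviations from mean: 5.6250, 3.6250, -13.3750, 1.6250, 5.6250, -7.3750, 2.6250, 1.6250
Σ(z_t−z̄)(z_{t+1}−z̄) = (20.3906) + (-48.4844) + (-21.7344) + (9.1406) + (-41.4844) + (-19.3594) + (4.2656) = -97.2656
Denominator Σ(z_t−z̄)² = 321.8750
r_1 = -97.2656 / 321.8750 = -0.302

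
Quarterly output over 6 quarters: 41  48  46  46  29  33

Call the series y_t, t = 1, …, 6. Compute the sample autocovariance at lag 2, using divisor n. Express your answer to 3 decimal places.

-10.083

Mean ȳ = (41 + 48 + 46 + 46 + 29 + 33)/6 = 40.5000
Deviations: 0.5000, 7.5000, 5.5000, 5.5000, -11.5000, -7.5000
Σ_{t=1}^{4}(y_t−ȳ)(y_{t+2}−ȳ) = -60.5000
γ_2 = -60.5000 / 6 = -10.083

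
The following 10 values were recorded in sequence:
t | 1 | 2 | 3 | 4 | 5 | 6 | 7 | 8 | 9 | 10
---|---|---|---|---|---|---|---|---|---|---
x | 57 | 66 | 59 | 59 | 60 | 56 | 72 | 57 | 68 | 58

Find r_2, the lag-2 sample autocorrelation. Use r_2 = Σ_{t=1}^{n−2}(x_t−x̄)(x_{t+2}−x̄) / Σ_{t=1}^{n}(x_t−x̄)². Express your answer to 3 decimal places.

0.403

Mean x̄ = (57 + 66 + 59 + 59 + 60 + 56 + 72 + 57 + 68 + 58)/10 = 61.2000
Numerator Σ_{t=1}^{8}(x_t−x̄)(x_{t+2}−x̄) = 108.5200
Denominator Σ(x_t−x̄)² = 269.6000
r_2 = 108.5200 / 269.6000 = 0.403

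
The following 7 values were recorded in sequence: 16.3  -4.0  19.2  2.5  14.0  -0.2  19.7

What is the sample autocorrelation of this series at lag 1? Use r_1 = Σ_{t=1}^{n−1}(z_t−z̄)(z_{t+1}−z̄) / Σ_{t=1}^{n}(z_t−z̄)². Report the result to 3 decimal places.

Mean z̄ = (16.3 − 4.0 + 19.2 + 2.5 + 14.0 − 0.2 + 19.7)/7 = 9.6429
Deviations from mean: 6.6571, -13.6429, 9.5571, -7.1429, 4.3571, -9.8429, 10.0571
Σ(z_t−z̄)(z_{t+1}−z̄) = (-90.8224) + (-130.3867) + (-68.2653) + (-31.1224) + (-42.8867) + (-98.9910) = -462.4747
Denominator Σ(z_t−z̄)² = 589.8171
r_1 = -462.4747 / 589.8171 = -0.784

-0.784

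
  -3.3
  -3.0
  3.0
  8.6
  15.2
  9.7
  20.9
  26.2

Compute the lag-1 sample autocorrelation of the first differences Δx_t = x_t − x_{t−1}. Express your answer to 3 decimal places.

First differences Δx: 0.3, 6.0, 5.6, 6.6, -5.5, 11.2, 5.3
Mean of differences = 4.2143
Numerator Σ(Δx_t−Δx̄)(Δx_{t+1}−Δx̄) = -84.6616
Denominator Σ(Δx_t−Δx̄)² = 170.4686
r_1(Δx) = -84.6616 / 170.4686 = -0.497

-0.497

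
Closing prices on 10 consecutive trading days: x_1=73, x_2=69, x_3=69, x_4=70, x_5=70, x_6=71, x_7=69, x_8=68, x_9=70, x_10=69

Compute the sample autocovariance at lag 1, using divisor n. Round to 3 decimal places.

Mean x̄ = (73 + 69 + 69 + 70 + 70 + 71 + 69 + 68 + 70 + 69)/10 = 69.8000
Σ_{t=1}^{9}(x_t−x̄)(x_{t+1}−x̄) = -1.8400
γ_1 = -1.8400 / 10 = -0.184

-0.184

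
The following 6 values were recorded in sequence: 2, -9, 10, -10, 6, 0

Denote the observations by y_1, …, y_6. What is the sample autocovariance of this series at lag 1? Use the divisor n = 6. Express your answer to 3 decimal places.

Mean ȳ = (2 − 9 + 10 − 10 + 6 + 0)/6 = -0.1667
Σ_{t=1}^{5}(y_t−ȳ)(y_{t+1}−ȳ) = -268.5278
γ_1 = -268.5278 / 6 = -44.755

-44.755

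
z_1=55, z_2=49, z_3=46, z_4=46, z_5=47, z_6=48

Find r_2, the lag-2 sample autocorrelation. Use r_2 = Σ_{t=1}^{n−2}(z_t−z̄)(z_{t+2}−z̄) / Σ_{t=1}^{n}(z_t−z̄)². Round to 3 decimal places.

-0.217

Mean z̄ = (55 + 49 + 46 + 46 + 47 + 48)/6 = 48.5000
Deviations from mean: 6.5000, 0.5000, -2.5000, -2.5000, -1.5000, -0.5000
Σ(z_t−z̄)(z_{t+2}−z̄) = (-16.2500) + (-1.2500) + (3.7500) + (1.2500) = -12.5000
Denominator Σ(z_t−z̄)² = 57.5000
r_2 = -12.5000 / 57.5000 = -0.217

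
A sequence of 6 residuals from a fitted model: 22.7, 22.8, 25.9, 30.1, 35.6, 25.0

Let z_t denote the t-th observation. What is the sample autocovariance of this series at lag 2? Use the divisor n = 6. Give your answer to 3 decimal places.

-3.997

Mean z̄ = (22.7 + 22.8 + 25.9 + 30.1 + 35.6 + 25.0)/6 = 27.0167
Deviations: -4.3167, -4.2167, -1.1167, 3.0833, 8.5833, -2.0167
Σ_{t=1}^{4}(z_t−z̄)(z_{t+2}−z̄) = -23.9839
γ_2 = -23.9839 / 6 = -3.997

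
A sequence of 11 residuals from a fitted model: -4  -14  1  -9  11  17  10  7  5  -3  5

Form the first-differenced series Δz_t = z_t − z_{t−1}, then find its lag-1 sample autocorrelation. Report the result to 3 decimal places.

-0.435

First differences Δz: -10, 15, -10, 20, 6, -7, -3, -2, -8, 8
Mean of differences = 0.9000
Numerator Σ(Δz_t−Δz̄)(Δz_{t+1}−Δz̄) = -453.7100
Denominator Σ(Δz_t−Δz̄)² = 1042.9000
r_1(Δz) = -453.7100 / 1042.9000 = -0.435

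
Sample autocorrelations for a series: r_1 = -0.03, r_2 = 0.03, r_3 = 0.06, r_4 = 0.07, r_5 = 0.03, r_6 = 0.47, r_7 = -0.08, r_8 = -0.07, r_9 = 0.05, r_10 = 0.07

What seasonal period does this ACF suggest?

6

The largest autocorrelation is r_6 = 0.47; the remaining lags stay at or below 0.07.
The dominant spike at lag 6 indicates a seasonal period of 6.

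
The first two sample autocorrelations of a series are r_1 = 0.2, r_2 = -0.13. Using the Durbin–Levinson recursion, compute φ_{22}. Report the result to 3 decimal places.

φ_{22} = (r_2 − r_1²) / (1 − r_1²)
r_1² = (0.2)² = 0.04
Numerator = -0.13 − 0.0400 = -0.1700; denominator = 1 − 0.0400 = 0.9600
φ_{22} = -0.1700 / 0.9600 = -0.177

-0.177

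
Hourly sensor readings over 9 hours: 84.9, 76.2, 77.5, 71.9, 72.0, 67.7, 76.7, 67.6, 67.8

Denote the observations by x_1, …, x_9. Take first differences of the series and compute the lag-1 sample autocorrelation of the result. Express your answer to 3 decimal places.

-0.648

First differences Δx: -8.7, 1.3, -5.6, 0.1, -4.3, 9.0, -9.1, 0.2
Mean of differences = -2.1375
Numerator Σ(Δx_t−Δx̄)(Δx_{t+1}−Δx̄) = -164.9514
Denominator Σ(Δx_t−Δx̄)² = 254.5388
r_1(Δx) = -164.9514 / 254.5388 = -0.648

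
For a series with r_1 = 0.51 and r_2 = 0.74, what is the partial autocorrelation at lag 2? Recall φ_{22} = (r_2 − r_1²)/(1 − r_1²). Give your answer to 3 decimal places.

φ_{22} = (r_2 − r_1²) / (1 − r_1²)
r_1² = (0.51)² = 0.2601
Numerator = 0.74 − 0.2601 = 0.4799; denominator = 1 − 0.2601 = 0.7399
φ_{22} = 0.4799 / 0.7399 = 0.649

0.649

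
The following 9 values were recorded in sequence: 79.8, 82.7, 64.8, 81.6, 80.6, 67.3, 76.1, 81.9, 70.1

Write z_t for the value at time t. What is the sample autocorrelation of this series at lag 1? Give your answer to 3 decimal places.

Mean z̄ = (79.8 + 82.7 + 64.8 + 81.6 + 80.6 + 67.3 + 76.1 + 81.9 + 70.1)/9 = 76.1000
Numerator Σ_{t=1}^{8}(z_t−z̄)(z_{t+1}−z̄) = -161.9600
Denominator Σ(z_t−z̄)² = 382.5200
r_1 = -161.9600 / 382.5200 = -0.423

-0.423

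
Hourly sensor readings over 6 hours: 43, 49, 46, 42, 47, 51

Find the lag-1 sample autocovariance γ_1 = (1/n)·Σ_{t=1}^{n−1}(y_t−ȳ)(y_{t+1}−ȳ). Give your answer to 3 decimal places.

-1.352

Mean ȳ = (43 + 49 + 46 + 42 + 47 + 51)/6 = 46.3333
Deviations: -3.3333, 2.6667, -0.3333, -4.3333, 0.6667, 4.6667
Σ_{t=1}^{5}(y_t−ȳ)(y_{t+1}−ȳ) = -8.1111
γ_1 = -8.1111 / 6 = -1.352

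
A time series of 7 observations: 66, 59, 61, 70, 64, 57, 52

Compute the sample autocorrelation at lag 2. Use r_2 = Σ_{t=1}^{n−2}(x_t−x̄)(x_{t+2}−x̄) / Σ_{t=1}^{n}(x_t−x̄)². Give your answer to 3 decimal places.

-0.393

Mean x̄ = (66 + 59 + 61 + 70 + 64 + 57 + 52)/7 = 61.2857
Σ(x_t−x̄)(x_{t+2}−x̄) = (-1.3469) + (-19.9184) + (-0.7755) + (-37.3469) + (-25.2041) = -84.5918
Denominator Σ(x_t−x̄)² = 215.4286
r_2 = -84.5918 / 215.4286 = -0.393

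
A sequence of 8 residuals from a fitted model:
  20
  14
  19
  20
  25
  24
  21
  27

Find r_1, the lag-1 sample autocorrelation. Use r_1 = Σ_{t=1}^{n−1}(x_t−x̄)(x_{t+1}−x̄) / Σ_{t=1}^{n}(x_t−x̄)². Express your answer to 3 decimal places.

0.274

Mean x̄ = (20 + 14 + 19 + 20 + 25 + 24 + 21 + 27)/8 = 21.2500
Deviations from mean: -1.2500, -7.2500, -2.2500, -1.2500, 3.7500, 2.7500, -0.2500, 5.7500
Σ(x_t−x̄)(x_{t+1}−x̄) = (9.0625) + (16.3125) + (2.8125) + (-4.6875) + (10.3125) + (-0.6875) + (-1.4375) = 31.6875
Denominator Σ(x_t−x̄)² = 115.5000
r_1 = 31.6875 / 115.5000 = 0.274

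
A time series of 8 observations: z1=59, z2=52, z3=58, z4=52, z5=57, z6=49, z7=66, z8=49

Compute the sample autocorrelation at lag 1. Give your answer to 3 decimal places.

Mean z̄ = (59 + 52 + 58 + 52 + 57 + 49 + 66 + 49)/8 = 55.2500
Numerator Σ_{t=1}^{7}(z_t−z̄)(z_{t+1}−z̄) = -181.0625
Denominator Σ(z_t−z̄)² = 239.5000
r_1 = -181.0625 / 239.5000 = -0.756

-0.756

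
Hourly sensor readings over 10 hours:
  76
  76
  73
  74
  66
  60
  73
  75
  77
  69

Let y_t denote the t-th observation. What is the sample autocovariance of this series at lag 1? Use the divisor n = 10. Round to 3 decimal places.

Mean ȳ = (76 + 76 + 73 + 74 + 66 + 60 + 73 + 75 + 77 + 69)/10 = 71.9000
Σ_{t=1}^{9}(y_t−ȳ)(y_{t+1}−ȳ) = 72.7900
γ_1 = 72.7900 / 10 = 7.279

7.279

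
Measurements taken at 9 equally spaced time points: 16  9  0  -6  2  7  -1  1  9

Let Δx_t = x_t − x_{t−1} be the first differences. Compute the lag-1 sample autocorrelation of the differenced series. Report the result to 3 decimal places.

First differences Δx: -7, -9, -6, 8, 5, -8, 2, 8
Mean of differences = -0.8750
Numerator Σ(Δx_t−Δx̄)(Δx_{t+1}−Δx̄) = 61.2344
Denominator Σ(Δx_t−Δx̄)² = 380.8750
r_1(Δx) = 61.2344 / 380.8750 = 0.161

0.161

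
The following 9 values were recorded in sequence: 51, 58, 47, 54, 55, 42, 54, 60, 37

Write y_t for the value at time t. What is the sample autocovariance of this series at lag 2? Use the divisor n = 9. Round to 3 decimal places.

-14.818

Mean ȳ = (51 + 58 + 47 + 54 + 55 + 42 + 54 + 60 + 37)/9 = 50.8889
Σ_{t=1}^{7}(y_t−ȳ)(y_{t+2}−ȳ) = -133.3580
γ_2 = -133.3580 / 9 = -14.818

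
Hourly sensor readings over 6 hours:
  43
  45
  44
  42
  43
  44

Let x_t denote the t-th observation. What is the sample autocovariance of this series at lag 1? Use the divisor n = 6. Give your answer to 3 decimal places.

-0.042

Mean x̄ = (43 + 45 + 44 + 42 + 43 + 44)/6 = 43.5000
Σ_{t=1}^{5}(x_t−x̄)(x_{t+1}−x̄) = -0.2500
γ_1 = -0.2500 / 6 = -0.042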